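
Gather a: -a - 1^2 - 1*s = -a - s - 1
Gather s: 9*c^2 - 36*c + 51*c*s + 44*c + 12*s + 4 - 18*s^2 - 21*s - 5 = 9*c^2 + 8*c - 18*s^2 + s*(51*c - 9) - 1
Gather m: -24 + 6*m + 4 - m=5*m - 20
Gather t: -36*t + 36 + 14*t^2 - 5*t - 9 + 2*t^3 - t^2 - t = 2*t^3 + 13*t^2 - 42*t + 27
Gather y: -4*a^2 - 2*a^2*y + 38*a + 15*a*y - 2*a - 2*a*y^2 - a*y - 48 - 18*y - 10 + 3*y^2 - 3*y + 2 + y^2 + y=-4*a^2 + 36*a + y^2*(4 - 2*a) + y*(-2*a^2 + 14*a - 20) - 56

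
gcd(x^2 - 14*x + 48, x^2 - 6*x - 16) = x - 8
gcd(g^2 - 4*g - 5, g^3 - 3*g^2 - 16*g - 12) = g + 1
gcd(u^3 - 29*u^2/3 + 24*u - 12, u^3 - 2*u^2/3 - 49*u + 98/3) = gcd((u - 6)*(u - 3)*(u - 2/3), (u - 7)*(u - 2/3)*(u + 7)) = u - 2/3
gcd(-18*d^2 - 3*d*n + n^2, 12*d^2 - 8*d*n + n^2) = 6*d - n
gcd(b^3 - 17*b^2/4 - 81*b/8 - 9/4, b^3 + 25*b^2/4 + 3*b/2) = b + 1/4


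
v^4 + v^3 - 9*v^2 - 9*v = v*(v - 3)*(v + 1)*(v + 3)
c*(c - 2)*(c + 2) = c^3 - 4*c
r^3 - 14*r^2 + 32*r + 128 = (r - 8)^2*(r + 2)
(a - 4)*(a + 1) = a^2 - 3*a - 4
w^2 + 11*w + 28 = (w + 4)*(w + 7)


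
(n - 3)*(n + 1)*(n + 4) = n^3 + 2*n^2 - 11*n - 12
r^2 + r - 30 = (r - 5)*(r + 6)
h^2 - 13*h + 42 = (h - 7)*(h - 6)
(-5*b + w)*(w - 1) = -5*b*w + 5*b + w^2 - w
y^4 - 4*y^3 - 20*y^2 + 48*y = y*(y - 6)*(y - 2)*(y + 4)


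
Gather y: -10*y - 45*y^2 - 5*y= -45*y^2 - 15*y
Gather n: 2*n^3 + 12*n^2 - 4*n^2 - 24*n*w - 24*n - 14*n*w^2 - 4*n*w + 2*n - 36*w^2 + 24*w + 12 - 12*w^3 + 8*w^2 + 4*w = 2*n^3 + 8*n^2 + n*(-14*w^2 - 28*w - 22) - 12*w^3 - 28*w^2 + 28*w + 12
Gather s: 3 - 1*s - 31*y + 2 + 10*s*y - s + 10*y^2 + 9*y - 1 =s*(10*y - 2) + 10*y^2 - 22*y + 4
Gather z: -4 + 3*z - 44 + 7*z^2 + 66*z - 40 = 7*z^2 + 69*z - 88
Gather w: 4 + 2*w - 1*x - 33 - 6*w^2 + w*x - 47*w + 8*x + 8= -6*w^2 + w*(x - 45) + 7*x - 21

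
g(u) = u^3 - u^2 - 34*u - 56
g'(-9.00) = 227.00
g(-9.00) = -560.00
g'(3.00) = -13.00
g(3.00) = -140.00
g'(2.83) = -15.63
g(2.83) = -137.56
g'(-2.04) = -17.44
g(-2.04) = 0.71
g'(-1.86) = -19.90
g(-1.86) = -2.65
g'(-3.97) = 21.22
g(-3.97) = 0.65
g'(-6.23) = 94.90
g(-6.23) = -124.80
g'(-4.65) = 40.17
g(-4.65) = -20.07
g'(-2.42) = -11.59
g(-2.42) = 6.25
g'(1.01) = -32.96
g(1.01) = -90.33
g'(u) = 3*u^2 - 2*u - 34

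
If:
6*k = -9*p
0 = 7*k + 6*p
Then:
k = 0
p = 0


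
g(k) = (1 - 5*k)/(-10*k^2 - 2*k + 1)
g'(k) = (1 - 5*k)*(20*k + 2)/(-10*k^2 - 2*k + 1)^2 - 5/(-10*k^2 - 2*k + 1)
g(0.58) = 0.54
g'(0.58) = -0.66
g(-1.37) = -0.52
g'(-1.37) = -0.55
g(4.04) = 0.11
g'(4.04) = -0.03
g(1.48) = 0.27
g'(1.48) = -0.15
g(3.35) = 0.13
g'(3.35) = -0.04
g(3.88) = 0.12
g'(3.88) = -0.03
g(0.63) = 0.51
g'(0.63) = -0.57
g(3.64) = 0.12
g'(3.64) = -0.03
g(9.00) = 0.05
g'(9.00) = -0.00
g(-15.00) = -0.03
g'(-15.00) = 0.00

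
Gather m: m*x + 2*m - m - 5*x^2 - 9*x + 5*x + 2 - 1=m*(x + 1) - 5*x^2 - 4*x + 1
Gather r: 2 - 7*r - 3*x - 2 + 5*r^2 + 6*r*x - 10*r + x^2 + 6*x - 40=5*r^2 + r*(6*x - 17) + x^2 + 3*x - 40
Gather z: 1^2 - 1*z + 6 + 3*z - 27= 2*z - 20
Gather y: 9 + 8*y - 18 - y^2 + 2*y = -y^2 + 10*y - 9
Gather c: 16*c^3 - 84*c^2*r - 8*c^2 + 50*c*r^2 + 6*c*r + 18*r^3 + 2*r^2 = 16*c^3 + c^2*(-84*r - 8) + c*(50*r^2 + 6*r) + 18*r^3 + 2*r^2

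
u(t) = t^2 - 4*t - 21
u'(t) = 2*t - 4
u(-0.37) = -19.38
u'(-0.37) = -4.74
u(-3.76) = 8.18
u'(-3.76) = -11.52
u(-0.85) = -16.88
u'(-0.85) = -5.70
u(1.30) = -24.51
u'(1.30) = -1.40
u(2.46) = -24.79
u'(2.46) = 0.92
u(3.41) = -23.01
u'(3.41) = 2.82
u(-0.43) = -19.10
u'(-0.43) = -4.86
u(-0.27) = -19.85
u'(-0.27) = -4.54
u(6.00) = -9.00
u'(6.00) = 8.00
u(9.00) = 24.00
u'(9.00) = 14.00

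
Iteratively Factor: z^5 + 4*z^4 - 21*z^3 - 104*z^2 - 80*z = (z + 1)*(z^4 + 3*z^3 - 24*z^2 - 80*z) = (z + 1)*(z + 4)*(z^3 - z^2 - 20*z) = (z - 5)*(z + 1)*(z + 4)*(z^2 + 4*z) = z*(z - 5)*(z + 1)*(z + 4)*(z + 4)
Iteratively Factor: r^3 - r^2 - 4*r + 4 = (r - 2)*(r^2 + r - 2) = (r - 2)*(r + 2)*(r - 1)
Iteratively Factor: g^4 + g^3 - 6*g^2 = (g)*(g^3 + g^2 - 6*g) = g*(g + 3)*(g^2 - 2*g) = g*(g - 2)*(g + 3)*(g)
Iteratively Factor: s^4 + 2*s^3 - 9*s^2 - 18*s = (s)*(s^3 + 2*s^2 - 9*s - 18) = s*(s + 2)*(s^2 - 9) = s*(s - 3)*(s + 2)*(s + 3)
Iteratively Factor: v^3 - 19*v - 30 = (v + 2)*(v^2 - 2*v - 15) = (v - 5)*(v + 2)*(v + 3)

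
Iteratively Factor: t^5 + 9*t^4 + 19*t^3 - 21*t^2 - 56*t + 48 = (t - 1)*(t^4 + 10*t^3 + 29*t^2 + 8*t - 48) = (t - 1)*(t + 3)*(t^3 + 7*t^2 + 8*t - 16) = (t - 1)*(t + 3)*(t + 4)*(t^2 + 3*t - 4) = (t - 1)*(t + 3)*(t + 4)^2*(t - 1)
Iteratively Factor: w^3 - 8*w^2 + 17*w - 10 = (w - 1)*(w^2 - 7*w + 10) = (w - 5)*(w - 1)*(w - 2)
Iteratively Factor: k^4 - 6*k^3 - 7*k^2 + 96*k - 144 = (k - 3)*(k^3 - 3*k^2 - 16*k + 48) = (k - 3)^2*(k^2 - 16) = (k - 4)*(k - 3)^2*(k + 4)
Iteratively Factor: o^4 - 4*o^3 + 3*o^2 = (o - 1)*(o^3 - 3*o^2) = o*(o - 1)*(o^2 - 3*o) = o^2*(o - 1)*(o - 3)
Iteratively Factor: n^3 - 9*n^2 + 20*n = (n)*(n^2 - 9*n + 20) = n*(n - 5)*(n - 4)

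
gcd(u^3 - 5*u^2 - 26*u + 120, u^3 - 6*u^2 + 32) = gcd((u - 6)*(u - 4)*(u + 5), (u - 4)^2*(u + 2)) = u - 4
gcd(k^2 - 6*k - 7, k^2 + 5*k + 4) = k + 1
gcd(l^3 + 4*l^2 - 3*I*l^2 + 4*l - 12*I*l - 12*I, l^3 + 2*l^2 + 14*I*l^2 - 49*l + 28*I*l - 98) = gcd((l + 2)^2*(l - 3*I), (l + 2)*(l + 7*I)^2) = l + 2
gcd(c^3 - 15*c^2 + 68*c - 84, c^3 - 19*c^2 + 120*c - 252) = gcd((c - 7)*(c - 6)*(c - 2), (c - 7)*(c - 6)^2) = c^2 - 13*c + 42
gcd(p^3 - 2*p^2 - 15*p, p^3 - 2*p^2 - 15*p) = p^3 - 2*p^2 - 15*p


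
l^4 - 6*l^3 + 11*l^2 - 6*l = l*(l - 3)*(l - 2)*(l - 1)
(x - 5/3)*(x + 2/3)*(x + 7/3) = x^3 + 4*x^2/3 - 31*x/9 - 70/27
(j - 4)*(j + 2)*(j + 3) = j^3 + j^2 - 14*j - 24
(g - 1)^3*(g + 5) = g^4 + 2*g^3 - 12*g^2 + 14*g - 5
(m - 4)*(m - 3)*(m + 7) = m^3 - 37*m + 84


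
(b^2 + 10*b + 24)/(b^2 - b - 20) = (b + 6)/(b - 5)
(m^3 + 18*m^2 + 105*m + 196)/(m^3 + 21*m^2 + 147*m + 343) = (m + 4)/(m + 7)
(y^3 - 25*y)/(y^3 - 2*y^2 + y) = (y^2 - 25)/(y^2 - 2*y + 1)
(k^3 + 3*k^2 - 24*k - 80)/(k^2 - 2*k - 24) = (k^2 - k - 20)/(k - 6)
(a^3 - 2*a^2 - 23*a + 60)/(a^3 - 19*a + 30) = (a - 4)/(a - 2)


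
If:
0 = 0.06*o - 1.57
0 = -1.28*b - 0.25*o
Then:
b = -5.11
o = 26.17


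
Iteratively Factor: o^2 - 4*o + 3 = (o - 1)*(o - 3)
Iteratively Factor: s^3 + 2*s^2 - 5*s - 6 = (s - 2)*(s^2 + 4*s + 3) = (s - 2)*(s + 3)*(s + 1)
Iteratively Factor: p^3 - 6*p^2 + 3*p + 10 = (p - 5)*(p^2 - p - 2) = (p - 5)*(p - 2)*(p + 1)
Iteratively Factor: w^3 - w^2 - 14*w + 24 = (w + 4)*(w^2 - 5*w + 6) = (w - 2)*(w + 4)*(w - 3)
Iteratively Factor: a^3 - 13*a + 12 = (a - 3)*(a^2 + 3*a - 4) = (a - 3)*(a + 4)*(a - 1)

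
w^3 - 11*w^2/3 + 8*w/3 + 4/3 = (w - 2)^2*(w + 1/3)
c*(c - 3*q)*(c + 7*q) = c^3 + 4*c^2*q - 21*c*q^2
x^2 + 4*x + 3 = (x + 1)*(x + 3)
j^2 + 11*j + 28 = (j + 4)*(j + 7)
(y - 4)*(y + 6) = y^2 + 2*y - 24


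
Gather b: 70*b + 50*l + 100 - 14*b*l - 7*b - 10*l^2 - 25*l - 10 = b*(63 - 14*l) - 10*l^2 + 25*l + 90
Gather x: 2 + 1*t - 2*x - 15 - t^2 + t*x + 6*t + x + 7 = -t^2 + 7*t + x*(t - 1) - 6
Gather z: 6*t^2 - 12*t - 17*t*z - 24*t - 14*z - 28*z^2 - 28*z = 6*t^2 - 36*t - 28*z^2 + z*(-17*t - 42)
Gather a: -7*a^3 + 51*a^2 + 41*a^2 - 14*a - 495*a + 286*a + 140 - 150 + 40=-7*a^3 + 92*a^2 - 223*a + 30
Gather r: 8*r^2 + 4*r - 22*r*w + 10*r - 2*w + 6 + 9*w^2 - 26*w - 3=8*r^2 + r*(14 - 22*w) + 9*w^2 - 28*w + 3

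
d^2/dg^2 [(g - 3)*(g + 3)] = 2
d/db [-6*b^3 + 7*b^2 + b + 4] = -18*b^2 + 14*b + 1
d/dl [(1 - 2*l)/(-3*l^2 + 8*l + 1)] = 2*(-3*l^2 + 3*l - 5)/(9*l^4 - 48*l^3 + 58*l^2 + 16*l + 1)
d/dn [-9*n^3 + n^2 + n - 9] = -27*n^2 + 2*n + 1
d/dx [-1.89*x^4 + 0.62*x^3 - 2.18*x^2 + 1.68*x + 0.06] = -7.56*x^3 + 1.86*x^2 - 4.36*x + 1.68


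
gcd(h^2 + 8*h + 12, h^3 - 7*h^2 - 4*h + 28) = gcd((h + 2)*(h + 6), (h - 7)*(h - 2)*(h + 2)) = h + 2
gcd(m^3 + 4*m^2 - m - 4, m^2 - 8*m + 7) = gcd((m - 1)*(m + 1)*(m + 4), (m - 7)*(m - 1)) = m - 1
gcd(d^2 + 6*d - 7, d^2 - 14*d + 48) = 1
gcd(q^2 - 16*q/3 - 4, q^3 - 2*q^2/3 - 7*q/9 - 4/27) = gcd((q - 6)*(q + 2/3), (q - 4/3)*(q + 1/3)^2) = 1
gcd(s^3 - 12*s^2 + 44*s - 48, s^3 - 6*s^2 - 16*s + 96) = s^2 - 10*s + 24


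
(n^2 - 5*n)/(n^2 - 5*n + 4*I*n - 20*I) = n/(n + 4*I)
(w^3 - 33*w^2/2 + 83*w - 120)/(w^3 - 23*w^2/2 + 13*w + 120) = (2*w - 5)/(2*w + 5)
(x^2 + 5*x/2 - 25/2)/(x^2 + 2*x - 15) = (x - 5/2)/(x - 3)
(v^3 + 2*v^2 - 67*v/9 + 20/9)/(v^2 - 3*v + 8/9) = (3*v^2 + 7*v - 20)/(3*v - 8)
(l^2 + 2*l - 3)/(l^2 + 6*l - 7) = (l + 3)/(l + 7)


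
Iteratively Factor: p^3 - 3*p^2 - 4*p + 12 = (p + 2)*(p^2 - 5*p + 6) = (p - 3)*(p + 2)*(p - 2)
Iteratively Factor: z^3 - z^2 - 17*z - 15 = (z - 5)*(z^2 + 4*z + 3) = (z - 5)*(z + 1)*(z + 3)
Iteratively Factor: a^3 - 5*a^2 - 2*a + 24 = (a - 4)*(a^2 - a - 6) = (a - 4)*(a - 3)*(a + 2)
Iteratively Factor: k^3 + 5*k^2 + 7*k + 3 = (k + 3)*(k^2 + 2*k + 1) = (k + 1)*(k + 3)*(k + 1)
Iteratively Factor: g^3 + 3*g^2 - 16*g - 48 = (g + 4)*(g^2 - g - 12) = (g + 3)*(g + 4)*(g - 4)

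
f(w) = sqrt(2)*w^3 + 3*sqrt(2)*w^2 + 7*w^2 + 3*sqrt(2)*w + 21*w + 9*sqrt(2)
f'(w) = 3*sqrt(2)*w^2 + 6*sqrt(2)*w + 14*w + 3*sqrt(2) + 21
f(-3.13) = 0.50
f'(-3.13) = -3.57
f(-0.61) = 1.19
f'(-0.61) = 13.11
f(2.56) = 174.76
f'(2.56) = 110.61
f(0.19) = 17.94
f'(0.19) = 29.67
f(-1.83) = -4.48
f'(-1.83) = -1.70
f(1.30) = 67.65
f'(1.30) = 61.64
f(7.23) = 1317.40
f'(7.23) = 409.59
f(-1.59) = -4.67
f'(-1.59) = 0.22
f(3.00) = 227.82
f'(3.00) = 130.88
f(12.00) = 4378.34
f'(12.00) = 906.01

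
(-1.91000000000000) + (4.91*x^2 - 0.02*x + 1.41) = 4.91*x^2 - 0.02*x - 0.5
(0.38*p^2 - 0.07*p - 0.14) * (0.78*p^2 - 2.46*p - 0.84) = 0.2964*p^4 - 0.9894*p^3 - 0.2562*p^2 + 0.4032*p + 0.1176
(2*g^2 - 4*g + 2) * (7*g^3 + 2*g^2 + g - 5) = 14*g^5 - 24*g^4 + 8*g^3 - 10*g^2 + 22*g - 10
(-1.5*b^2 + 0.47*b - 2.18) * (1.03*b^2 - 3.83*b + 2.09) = -1.545*b^4 + 6.2291*b^3 - 7.1805*b^2 + 9.3317*b - 4.5562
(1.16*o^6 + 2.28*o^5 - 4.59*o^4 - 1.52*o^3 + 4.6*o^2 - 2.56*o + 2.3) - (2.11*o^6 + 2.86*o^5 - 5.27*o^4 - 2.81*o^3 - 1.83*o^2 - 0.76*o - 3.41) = -0.95*o^6 - 0.58*o^5 + 0.68*o^4 + 1.29*o^3 + 6.43*o^2 - 1.8*o + 5.71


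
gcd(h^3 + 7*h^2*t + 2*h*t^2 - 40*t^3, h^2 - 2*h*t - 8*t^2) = 1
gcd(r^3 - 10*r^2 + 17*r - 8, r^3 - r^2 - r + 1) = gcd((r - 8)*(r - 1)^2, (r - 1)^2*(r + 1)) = r^2 - 2*r + 1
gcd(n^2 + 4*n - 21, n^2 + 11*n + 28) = n + 7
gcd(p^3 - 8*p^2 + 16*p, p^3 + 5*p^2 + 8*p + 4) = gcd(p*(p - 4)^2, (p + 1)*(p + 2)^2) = 1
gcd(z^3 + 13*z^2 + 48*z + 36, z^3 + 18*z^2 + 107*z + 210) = z + 6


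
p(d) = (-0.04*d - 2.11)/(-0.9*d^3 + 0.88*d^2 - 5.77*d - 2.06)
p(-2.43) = -0.07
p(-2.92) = -0.04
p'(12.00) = -0.00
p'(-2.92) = -0.03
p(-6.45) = -0.01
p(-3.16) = -0.04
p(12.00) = 0.00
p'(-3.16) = -0.03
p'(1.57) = -0.13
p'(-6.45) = -0.00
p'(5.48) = -0.01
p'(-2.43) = -0.06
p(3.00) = 0.06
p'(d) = (-0.04*d - 2.11)*(2.7*d^2 - 1.76*d + 5.77)/(-0.9*d^3 + 0.88*d^2 - 5.77*d - 2.06)^2 - 0.04/(-0.9*d^3 + 0.88*d^2 - 5.77*d - 2.06) = (-0.072*d^3 - 5.6618*d^2 + 3.7136*d - 12.0923)/(0.81*d^6 - 1.584*d^5 + 11.1604*d^4 - 6.4472*d^3 + 29.6673*d^2 + 23.7724*d + 4.2436)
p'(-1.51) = -0.22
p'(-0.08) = -4.90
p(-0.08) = 1.32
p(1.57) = 0.17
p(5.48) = 0.01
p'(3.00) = -0.04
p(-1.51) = -0.17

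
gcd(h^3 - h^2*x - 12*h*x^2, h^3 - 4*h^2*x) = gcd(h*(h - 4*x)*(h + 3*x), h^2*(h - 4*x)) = -h^2 + 4*h*x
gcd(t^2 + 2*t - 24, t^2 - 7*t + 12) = t - 4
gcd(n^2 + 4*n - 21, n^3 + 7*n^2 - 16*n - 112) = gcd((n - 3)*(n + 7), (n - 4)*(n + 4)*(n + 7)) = n + 7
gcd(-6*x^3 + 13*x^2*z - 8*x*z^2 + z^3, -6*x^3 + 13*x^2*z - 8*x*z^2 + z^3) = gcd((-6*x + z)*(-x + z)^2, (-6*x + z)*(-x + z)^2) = 6*x^3 - 13*x^2*z + 8*x*z^2 - z^3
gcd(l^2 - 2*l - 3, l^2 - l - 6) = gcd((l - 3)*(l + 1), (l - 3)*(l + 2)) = l - 3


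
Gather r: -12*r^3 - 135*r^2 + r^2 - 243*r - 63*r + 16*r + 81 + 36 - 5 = -12*r^3 - 134*r^2 - 290*r + 112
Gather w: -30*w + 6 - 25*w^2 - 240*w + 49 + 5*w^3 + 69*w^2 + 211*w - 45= 5*w^3 + 44*w^2 - 59*w + 10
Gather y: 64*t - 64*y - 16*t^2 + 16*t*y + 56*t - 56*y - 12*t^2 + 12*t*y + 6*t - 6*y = -28*t^2 + 126*t + y*(28*t - 126)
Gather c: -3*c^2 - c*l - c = -3*c^2 + c*(-l - 1)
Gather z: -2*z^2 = -2*z^2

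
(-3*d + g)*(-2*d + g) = 6*d^2 - 5*d*g + g^2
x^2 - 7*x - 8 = (x - 8)*(x + 1)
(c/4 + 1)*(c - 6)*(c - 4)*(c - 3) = c^4/4 - 9*c^3/4 + c^2/2 + 36*c - 72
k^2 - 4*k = k*(k - 4)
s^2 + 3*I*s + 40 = (s - 5*I)*(s + 8*I)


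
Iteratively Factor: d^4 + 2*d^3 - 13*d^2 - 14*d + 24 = (d - 3)*(d^3 + 5*d^2 + 2*d - 8) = (d - 3)*(d - 1)*(d^2 + 6*d + 8) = (d - 3)*(d - 1)*(d + 4)*(d + 2)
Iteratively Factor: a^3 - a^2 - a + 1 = (a - 1)*(a^2 - 1) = (a - 1)*(a + 1)*(a - 1)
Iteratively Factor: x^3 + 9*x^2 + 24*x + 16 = (x + 4)*(x^2 + 5*x + 4) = (x + 4)^2*(x + 1)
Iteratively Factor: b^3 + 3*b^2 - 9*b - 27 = (b - 3)*(b^2 + 6*b + 9) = (b - 3)*(b + 3)*(b + 3)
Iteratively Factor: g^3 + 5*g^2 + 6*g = (g + 3)*(g^2 + 2*g) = (g + 2)*(g + 3)*(g)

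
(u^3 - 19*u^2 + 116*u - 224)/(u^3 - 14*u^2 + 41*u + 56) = (u - 4)/(u + 1)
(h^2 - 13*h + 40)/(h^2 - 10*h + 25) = (h - 8)/(h - 5)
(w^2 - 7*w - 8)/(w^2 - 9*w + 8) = (w + 1)/(w - 1)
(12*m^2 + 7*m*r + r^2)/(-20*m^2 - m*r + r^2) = (3*m + r)/(-5*m + r)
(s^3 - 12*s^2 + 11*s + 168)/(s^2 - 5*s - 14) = (s^2 - 5*s - 24)/(s + 2)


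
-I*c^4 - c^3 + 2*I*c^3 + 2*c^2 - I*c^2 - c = c*(c - 1)*(c - I)*(-I*c + I)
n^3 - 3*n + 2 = (n - 1)^2*(n + 2)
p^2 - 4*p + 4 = (p - 2)^2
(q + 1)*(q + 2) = q^2 + 3*q + 2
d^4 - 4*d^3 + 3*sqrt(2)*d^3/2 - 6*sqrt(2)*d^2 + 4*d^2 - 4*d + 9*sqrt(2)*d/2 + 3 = (d - 3)*(d - 1)*(d + sqrt(2)/2)*(d + sqrt(2))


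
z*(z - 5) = z^2 - 5*z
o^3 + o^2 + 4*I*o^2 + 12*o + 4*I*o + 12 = (o + 1)*(o - 2*I)*(o + 6*I)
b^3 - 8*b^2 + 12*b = b*(b - 6)*(b - 2)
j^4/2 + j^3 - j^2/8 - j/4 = j*(j/2 + 1)*(j - 1/2)*(j + 1/2)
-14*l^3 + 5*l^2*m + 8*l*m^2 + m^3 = (-l + m)*(2*l + m)*(7*l + m)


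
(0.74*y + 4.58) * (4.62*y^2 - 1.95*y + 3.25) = 3.4188*y^3 + 19.7166*y^2 - 6.526*y + 14.885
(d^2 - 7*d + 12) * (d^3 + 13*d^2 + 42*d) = d^5 + 6*d^4 - 37*d^3 - 138*d^2 + 504*d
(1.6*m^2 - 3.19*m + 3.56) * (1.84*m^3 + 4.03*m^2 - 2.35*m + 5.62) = 2.944*m^5 + 0.5784*m^4 - 10.0653*m^3 + 30.8353*m^2 - 26.2938*m + 20.0072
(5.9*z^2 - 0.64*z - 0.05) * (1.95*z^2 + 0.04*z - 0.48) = 11.505*z^4 - 1.012*z^3 - 2.9551*z^2 + 0.3052*z + 0.024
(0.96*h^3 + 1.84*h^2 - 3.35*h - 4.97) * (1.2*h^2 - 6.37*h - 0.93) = 1.152*h^5 - 3.9072*h^4 - 16.6336*h^3 + 13.6643*h^2 + 34.7744*h + 4.6221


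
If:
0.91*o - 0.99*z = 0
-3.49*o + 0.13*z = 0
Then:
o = 0.00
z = 0.00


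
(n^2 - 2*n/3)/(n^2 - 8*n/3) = (3*n - 2)/(3*n - 8)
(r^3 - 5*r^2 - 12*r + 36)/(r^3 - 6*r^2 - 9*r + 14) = (r^3 - 5*r^2 - 12*r + 36)/(r^3 - 6*r^2 - 9*r + 14)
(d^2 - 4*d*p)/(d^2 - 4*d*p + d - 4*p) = d/(d + 1)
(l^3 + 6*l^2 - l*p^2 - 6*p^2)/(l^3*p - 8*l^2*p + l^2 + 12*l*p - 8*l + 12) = (l^3 + 6*l^2 - l*p^2 - 6*p^2)/(l^3*p - 8*l^2*p + l^2 + 12*l*p - 8*l + 12)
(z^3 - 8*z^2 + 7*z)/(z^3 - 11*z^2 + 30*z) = (z^2 - 8*z + 7)/(z^2 - 11*z + 30)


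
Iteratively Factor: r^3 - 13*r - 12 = (r + 3)*(r^2 - 3*r - 4) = (r + 1)*(r + 3)*(r - 4)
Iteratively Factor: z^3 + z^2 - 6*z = (z - 2)*(z^2 + 3*z) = (z - 2)*(z + 3)*(z)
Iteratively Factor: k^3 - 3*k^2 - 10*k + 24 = (k + 3)*(k^2 - 6*k + 8) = (k - 2)*(k + 3)*(k - 4)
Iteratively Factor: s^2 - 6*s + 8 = (s - 2)*(s - 4)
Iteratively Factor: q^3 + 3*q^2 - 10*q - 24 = (q + 2)*(q^2 + q - 12) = (q + 2)*(q + 4)*(q - 3)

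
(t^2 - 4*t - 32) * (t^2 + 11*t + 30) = t^4 + 7*t^3 - 46*t^2 - 472*t - 960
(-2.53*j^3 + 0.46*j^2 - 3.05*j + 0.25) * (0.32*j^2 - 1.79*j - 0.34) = -0.8096*j^5 + 4.6759*j^4 - 0.9392*j^3 + 5.3831*j^2 + 0.5895*j - 0.085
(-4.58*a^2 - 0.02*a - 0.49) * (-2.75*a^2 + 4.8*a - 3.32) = 12.595*a^4 - 21.929*a^3 + 16.4571*a^2 - 2.2856*a + 1.6268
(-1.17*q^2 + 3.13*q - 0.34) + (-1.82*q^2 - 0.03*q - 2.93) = -2.99*q^2 + 3.1*q - 3.27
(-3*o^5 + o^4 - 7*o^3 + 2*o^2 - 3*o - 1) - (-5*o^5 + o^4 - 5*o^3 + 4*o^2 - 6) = 2*o^5 - 2*o^3 - 2*o^2 - 3*o + 5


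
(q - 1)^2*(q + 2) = q^3 - 3*q + 2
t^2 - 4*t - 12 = (t - 6)*(t + 2)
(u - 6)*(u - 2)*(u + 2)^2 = u^4 - 4*u^3 - 16*u^2 + 16*u + 48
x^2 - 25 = (x - 5)*(x + 5)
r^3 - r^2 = r^2*(r - 1)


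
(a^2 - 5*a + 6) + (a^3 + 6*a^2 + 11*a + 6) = a^3 + 7*a^2 + 6*a + 12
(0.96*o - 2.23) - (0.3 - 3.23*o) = 4.19*o - 2.53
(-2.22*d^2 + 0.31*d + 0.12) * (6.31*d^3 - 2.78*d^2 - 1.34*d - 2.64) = -14.0082*d^5 + 8.1277*d^4 + 2.8702*d^3 + 5.1118*d^2 - 0.9792*d - 0.3168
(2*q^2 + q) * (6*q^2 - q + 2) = 12*q^4 + 4*q^3 + 3*q^2 + 2*q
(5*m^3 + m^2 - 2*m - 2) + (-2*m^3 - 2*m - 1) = 3*m^3 + m^2 - 4*m - 3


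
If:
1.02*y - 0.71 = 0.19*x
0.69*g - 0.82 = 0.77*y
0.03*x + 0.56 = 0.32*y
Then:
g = 4.33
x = 11.39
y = 2.82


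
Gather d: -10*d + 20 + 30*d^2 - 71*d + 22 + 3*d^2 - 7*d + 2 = 33*d^2 - 88*d + 44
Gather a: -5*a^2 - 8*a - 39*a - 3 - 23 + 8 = -5*a^2 - 47*a - 18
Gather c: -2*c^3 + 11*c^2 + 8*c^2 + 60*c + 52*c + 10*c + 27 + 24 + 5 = -2*c^3 + 19*c^2 + 122*c + 56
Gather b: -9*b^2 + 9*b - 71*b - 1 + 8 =-9*b^2 - 62*b + 7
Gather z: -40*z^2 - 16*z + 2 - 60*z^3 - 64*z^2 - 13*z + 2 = -60*z^3 - 104*z^2 - 29*z + 4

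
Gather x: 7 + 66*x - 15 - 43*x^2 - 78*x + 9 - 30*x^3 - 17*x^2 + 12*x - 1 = -30*x^3 - 60*x^2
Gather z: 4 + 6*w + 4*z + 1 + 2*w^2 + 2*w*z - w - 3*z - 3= 2*w^2 + 5*w + z*(2*w + 1) + 2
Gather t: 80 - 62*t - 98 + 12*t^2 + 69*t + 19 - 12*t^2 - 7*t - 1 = 0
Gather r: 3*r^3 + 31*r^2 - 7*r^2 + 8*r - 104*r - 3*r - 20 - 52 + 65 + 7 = 3*r^3 + 24*r^2 - 99*r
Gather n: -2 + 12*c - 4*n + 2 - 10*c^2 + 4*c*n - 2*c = -10*c^2 + 10*c + n*(4*c - 4)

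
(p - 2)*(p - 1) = p^2 - 3*p + 2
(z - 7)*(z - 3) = z^2 - 10*z + 21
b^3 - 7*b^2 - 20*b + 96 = (b - 8)*(b - 3)*(b + 4)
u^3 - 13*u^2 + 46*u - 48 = (u - 8)*(u - 3)*(u - 2)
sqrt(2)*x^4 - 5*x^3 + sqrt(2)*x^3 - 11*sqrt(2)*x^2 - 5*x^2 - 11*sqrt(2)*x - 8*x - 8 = (x + 1)*(x - 4*sqrt(2))*(x + sqrt(2))*(sqrt(2)*x + 1)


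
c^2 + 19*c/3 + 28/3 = (c + 7/3)*(c + 4)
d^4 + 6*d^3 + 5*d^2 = d^2*(d + 1)*(d + 5)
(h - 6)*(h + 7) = h^2 + h - 42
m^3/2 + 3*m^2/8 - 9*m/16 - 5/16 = (m/2 + 1/4)*(m - 1)*(m + 5/4)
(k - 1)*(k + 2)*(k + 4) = k^3 + 5*k^2 + 2*k - 8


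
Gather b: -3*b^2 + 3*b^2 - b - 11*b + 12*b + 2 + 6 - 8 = 0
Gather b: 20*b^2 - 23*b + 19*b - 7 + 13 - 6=20*b^2 - 4*b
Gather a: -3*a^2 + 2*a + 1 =-3*a^2 + 2*a + 1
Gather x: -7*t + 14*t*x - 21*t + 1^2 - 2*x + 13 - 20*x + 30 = -28*t + x*(14*t - 22) + 44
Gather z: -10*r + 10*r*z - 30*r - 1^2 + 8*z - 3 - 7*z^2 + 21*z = -40*r - 7*z^2 + z*(10*r + 29) - 4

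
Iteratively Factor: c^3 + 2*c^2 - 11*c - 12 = (c - 3)*(c^2 + 5*c + 4) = (c - 3)*(c + 1)*(c + 4)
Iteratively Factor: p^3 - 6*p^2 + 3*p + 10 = (p - 5)*(p^2 - p - 2) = (p - 5)*(p - 2)*(p + 1)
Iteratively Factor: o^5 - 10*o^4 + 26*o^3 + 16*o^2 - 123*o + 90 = (o - 3)*(o^4 - 7*o^3 + 5*o^2 + 31*o - 30) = (o - 3)^2*(o^3 - 4*o^2 - 7*o + 10) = (o - 3)^2*(o - 1)*(o^2 - 3*o - 10) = (o - 3)^2*(o - 1)*(o + 2)*(o - 5)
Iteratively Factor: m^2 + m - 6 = (m - 2)*(m + 3)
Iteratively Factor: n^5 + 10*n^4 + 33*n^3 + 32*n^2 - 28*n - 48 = (n + 3)*(n^4 + 7*n^3 + 12*n^2 - 4*n - 16) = (n + 3)*(n + 4)*(n^3 + 3*n^2 - 4) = (n + 2)*(n + 3)*(n + 4)*(n^2 + n - 2) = (n - 1)*(n + 2)*(n + 3)*(n + 4)*(n + 2)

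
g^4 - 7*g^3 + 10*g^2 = g^2*(g - 5)*(g - 2)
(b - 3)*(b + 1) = b^2 - 2*b - 3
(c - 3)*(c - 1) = c^2 - 4*c + 3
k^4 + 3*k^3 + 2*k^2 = k^2*(k + 1)*(k + 2)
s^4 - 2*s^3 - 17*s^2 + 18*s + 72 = (s - 4)*(s - 3)*(s + 2)*(s + 3)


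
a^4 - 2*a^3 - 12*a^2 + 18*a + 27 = (a - 3)^2*(a + 1)*(a + 3)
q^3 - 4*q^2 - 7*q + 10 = (q - 5)*(q - 1)*(q + 2)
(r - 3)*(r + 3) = r^2 - 9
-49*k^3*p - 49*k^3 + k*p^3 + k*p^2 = (-7*k + p)*(7*k + p)*(k*p + k)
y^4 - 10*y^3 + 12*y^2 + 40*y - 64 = (y - 8)*(y - 2)^2*(y + 2)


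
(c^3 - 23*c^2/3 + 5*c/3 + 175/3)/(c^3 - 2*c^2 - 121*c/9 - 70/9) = 3*(c - 5)/(3*c + 2)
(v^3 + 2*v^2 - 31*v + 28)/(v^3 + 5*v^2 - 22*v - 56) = (v - 1)/(v + 2)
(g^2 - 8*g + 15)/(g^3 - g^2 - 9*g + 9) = (g - 5)/(g^2 + 2*g - 3)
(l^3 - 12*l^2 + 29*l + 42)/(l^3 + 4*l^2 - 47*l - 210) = (l^2 - 5*l - 6)/(l^2 + 11*l + 30)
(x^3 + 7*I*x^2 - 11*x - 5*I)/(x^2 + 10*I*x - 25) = (x^2 + 2*I*x - 1)/(x + 5*I)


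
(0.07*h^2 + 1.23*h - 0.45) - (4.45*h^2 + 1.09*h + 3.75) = -4.38*h^2 + 0.14*h - 4.2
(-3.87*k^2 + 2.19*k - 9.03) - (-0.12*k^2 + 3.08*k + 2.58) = -3.75*k^2 - 0.89*k - 11.61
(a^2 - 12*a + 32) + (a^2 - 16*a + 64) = 2*a^2 - 28*a + 96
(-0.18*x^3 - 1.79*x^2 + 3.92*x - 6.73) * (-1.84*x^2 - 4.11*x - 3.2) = 0.3312*x^5 + 4.0334*x^4 + 0.7201*x^3 + 2.0*x^2 + 15.1163*x + 21.536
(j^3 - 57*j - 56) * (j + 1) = j^4 + j^3 - 57*j^2 - 113*j - 56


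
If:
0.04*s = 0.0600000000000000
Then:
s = 1.50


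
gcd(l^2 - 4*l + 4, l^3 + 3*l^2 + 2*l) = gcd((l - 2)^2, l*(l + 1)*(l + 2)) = 1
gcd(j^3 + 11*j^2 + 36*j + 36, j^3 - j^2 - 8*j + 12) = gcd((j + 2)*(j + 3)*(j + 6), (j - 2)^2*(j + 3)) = j + 3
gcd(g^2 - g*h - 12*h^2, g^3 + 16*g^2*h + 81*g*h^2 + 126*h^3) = g + 3*h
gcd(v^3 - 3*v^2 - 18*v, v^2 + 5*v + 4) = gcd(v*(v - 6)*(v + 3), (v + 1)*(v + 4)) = 1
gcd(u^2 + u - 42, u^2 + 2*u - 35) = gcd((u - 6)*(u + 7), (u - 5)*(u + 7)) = u + 7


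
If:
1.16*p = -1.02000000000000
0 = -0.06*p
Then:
No Solution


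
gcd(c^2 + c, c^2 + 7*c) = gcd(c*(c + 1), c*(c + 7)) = c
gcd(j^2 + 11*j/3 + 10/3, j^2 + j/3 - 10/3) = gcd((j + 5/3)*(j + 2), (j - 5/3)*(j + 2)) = j + 2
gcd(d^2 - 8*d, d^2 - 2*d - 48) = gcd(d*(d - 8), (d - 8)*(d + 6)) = d - 8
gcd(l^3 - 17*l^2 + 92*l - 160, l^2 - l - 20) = l - 5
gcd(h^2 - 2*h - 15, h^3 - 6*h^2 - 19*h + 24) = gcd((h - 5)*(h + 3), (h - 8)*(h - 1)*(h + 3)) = h + 3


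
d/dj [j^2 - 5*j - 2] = 2*j - 5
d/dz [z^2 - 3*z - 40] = 2*z - 3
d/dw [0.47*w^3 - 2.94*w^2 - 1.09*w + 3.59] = 1.41*w^2 - 5.88*w - 1.09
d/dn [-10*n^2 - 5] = -20*n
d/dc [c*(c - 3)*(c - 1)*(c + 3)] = 4*c^3 - 3*c^2 - 18*c + 9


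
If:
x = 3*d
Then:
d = x/3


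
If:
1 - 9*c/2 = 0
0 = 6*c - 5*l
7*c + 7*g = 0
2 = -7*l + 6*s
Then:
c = 2/9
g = -2/9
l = 4/15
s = 29/45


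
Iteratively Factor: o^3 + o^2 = (o + 1)*(o^2) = o*(o + 1)*(o)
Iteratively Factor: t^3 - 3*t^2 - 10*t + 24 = (t - 4)*(t^2 + t - 6) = (t - 4)*(t - 2)*(t + 3)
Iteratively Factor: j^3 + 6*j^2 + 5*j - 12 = (j + 3)*(j^2 + 3*j - 4) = (j + 3)*(j + 4)*(j - 1)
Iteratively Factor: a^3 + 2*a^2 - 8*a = (a - 2)*(a^2 + 4*a) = (a - 2)*(a + 4)*(a)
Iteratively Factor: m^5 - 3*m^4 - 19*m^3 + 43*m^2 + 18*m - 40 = (m - 5)*(m^4 + 2*m^3 - 9*m^2 - 2*m + 8) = (m - 5)*(m - 2)*(m^3 + 4*m^2 - m - 4) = (m - 5)*(m - 2)*(m - 1)*(m^2 + 5*m + 4) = (m - 5)*(m - 2)*(m - 1)*(m + 4)*(m + 1)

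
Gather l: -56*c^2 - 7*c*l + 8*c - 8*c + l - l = -56*c^2 - 7*c*l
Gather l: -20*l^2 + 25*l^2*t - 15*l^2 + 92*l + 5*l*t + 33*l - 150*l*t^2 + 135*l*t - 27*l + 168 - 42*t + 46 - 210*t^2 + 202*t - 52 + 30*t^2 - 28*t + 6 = l^2*(25*t - 35) + l*(-150*t^2 + 140*t + 98) - 180*t^2 + 132*t + 168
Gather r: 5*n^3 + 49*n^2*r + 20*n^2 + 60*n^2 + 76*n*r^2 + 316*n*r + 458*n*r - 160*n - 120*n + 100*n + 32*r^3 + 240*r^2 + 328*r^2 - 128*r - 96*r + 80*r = 5*n^3 + 80*n^2 - 180*n + 32*r^3 + r^2*(76*n + 568) + r*(49*n^2 + 774*n - 144)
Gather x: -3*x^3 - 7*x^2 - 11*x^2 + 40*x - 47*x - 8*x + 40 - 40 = -3*x^3 - 18*x^2 - 15*x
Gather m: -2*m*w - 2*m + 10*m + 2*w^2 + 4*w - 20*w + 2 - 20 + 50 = m*(8 - 2*w) + 2*w^2 - 16*w + 32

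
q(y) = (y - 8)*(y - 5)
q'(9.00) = 5.00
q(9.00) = 4.00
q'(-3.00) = -19.00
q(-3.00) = 88.00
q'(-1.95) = -16.90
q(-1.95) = 69.15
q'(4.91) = -3.18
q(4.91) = 0.28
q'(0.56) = -11.88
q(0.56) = 33.03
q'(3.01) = -6.98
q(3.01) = 9.93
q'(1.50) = -10.00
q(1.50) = 22.75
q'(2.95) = -7.10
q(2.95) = 10.35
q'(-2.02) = -17.04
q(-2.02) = 70.34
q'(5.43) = -2.14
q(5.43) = -1.11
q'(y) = 2*y - 13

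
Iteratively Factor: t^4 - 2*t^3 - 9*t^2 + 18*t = (t - 3)*(t^3 + t^2 - 6*t) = t*(t - 3)*(t^2 + t - 6) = t*(t - 3)*(t - 2)*(t + 3)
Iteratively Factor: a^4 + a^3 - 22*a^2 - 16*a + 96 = (a + 4)*(a^3 - 3*a^2 - 10*a + 24) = (a - 4)*(a + 4)*(a^2 + a - 6) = (a - 4)*(a - 2)*(a + 4)*(a + 3)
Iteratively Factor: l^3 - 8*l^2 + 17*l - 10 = (l - 2)*(l^2 - 6*l + 5) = (l - 5)*(l - 2)*(l - 1)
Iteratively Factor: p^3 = (p)*(p^2) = p^2*(p)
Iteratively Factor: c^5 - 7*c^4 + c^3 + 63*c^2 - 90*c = (c + 3)*(c^4 - 10*c^3 + 31*c^2 - 30*c) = (c - 5)*(c + 3)*(c^3 - 5*c^2 + 6*c) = (c - 5)*(c - 3)*(c + 3)*(c^2 - 2*c) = c*(c - 5)*(c - 3)*(c + 3)*(c - 2)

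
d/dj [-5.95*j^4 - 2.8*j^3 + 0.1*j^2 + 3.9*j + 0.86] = -23.8*j^3 - 8.4*j^2 + 0.2*j + 3.9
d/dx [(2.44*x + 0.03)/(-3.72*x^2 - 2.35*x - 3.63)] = (9.0768*x^2 + 0.2232*x - 8.7867)/(13.8384*x^4 + 17.484*x^3 + 32.5297*x^2 + 17.061*x + 13.1769)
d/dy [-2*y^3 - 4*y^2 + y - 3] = -6*y^2 - 8*y + 1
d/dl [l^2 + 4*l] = 2*l + 4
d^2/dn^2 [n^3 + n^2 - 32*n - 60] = 6*n + 2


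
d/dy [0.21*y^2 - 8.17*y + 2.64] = 0.42*y - 8.17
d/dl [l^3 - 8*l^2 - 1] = l*(3*l - 16)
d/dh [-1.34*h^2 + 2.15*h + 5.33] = 2.15 - 2.68*h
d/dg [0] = 0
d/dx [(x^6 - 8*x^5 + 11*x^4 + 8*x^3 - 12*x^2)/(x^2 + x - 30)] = x*(4*x^6 - 19*x^5 - 190*x^4 + 1241*x^3 - 1304*x^2 - 732*x + 720)/(x^4 + 2*x^3 - 59*x^2 - 60*x + 900)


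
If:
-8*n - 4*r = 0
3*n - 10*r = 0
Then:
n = 0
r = 0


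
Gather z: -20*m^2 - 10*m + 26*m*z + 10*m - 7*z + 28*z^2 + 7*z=-20*m^2 + 26*m*z + 28*z^2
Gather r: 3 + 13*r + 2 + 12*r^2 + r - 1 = 12*r^2 + 14*r + 4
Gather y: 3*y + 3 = 3*y + 3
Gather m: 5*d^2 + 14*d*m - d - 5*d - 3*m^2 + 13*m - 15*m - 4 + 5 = 5*d^2 - 6*d - 3*m^2 + m*(14*d - 2) + 1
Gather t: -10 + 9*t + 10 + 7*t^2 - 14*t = 7*t^2 - 5*t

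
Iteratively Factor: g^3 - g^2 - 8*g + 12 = (g - 2)*(g^2 + g - 6) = (g - 2)^2*(g + 3)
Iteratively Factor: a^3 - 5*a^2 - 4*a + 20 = (a - 5)*(a^2 - 4) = (a - 5)*(a + 2)*(a - 2)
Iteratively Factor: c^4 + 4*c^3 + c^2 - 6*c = (c)*(c^3 + 4*c^2 + c - 6) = c*(c + 2)*(c^2 + 2*c - 3) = c*(c - 1)*(c + 2)*(c + 3)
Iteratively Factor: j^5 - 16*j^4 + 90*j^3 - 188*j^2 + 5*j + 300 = (j - 5)*(j^4 - 11*j^3 + 35*j^2 - 13*j - 60) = (j - 5)*(j - 3)*(j^3 - 8*j^2 + 11*j + 20) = (j - 5)^2*(j - 3)*(j^2 - 3*j - 4) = (j - 5)^2*(j - 4)*(j - 3)*(j + 1)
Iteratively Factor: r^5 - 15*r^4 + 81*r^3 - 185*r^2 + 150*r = (r - 5)*(r^4 - 10*r^3 + 31*r^2 - 30*r) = r*(r - 5)*(r^3 - 10*r^2 + 31*r - 30) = r*(r - 5)*(r - 3)*(r^2 - 7*r + 10) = r*(r - 5)^2*(r - 3)*(r - 2)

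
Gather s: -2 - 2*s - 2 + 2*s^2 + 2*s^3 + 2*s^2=2*s^3 + 4*s^2 - 2*s - 4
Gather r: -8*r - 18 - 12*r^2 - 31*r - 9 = -12*r^2 - 39*r - 27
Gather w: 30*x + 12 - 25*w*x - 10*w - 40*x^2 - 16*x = w*(-25*x - 10) - 40*x^2 + 14*x + 12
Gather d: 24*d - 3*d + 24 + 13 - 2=21*d + 35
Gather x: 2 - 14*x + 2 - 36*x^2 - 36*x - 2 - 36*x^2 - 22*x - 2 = -72*x^2 - 72*x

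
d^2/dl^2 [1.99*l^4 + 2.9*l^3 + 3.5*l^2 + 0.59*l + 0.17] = 23.88*l^2 + 17.4*l + 7.0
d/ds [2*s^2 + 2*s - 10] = 4*s + 2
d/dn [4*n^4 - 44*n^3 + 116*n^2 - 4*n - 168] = 16*n^3 - 132*n^2 + 232*n - 4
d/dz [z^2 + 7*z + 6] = 2*z + 7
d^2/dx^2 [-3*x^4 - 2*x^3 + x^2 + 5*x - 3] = -36*x^2 - 12*x + 2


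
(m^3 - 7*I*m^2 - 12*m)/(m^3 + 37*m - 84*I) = m/(m + 7*I)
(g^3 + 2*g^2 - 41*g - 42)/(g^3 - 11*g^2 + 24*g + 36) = (g + 7)/(g - 6)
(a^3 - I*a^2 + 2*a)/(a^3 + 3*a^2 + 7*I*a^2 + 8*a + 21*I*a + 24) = a*(a^2 - I*a + 2)/(a^3 + a^2*(3 + 7*I) + a*(8 + 21*I) + 24)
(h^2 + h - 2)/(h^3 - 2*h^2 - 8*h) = (h - 1)/(h*(h - 4))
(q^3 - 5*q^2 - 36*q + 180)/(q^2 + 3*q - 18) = (q^2 - 11*q + 30)/(q - 3)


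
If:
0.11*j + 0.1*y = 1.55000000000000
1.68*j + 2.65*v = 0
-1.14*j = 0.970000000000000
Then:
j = -0.85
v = 0.54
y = 16.44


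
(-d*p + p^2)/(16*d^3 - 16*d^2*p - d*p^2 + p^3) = p/(-16*d^2 + p^2)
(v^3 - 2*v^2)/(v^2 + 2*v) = v*(v - 2)/(v + 2)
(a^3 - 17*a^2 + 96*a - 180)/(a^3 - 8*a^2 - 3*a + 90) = (a - 6)/(a + 3)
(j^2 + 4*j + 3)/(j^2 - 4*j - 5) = (j + 3)/(j - 5)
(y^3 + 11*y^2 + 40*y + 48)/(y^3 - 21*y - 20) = (y^2 + 7*y + 12)/(y^2 - 4*y - 5)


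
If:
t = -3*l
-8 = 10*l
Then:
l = -4/5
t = 12/5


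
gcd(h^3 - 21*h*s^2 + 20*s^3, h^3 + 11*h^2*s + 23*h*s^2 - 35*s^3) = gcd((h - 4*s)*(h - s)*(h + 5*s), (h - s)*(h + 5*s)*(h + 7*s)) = -h^2 - 4*h*s + 5*s^2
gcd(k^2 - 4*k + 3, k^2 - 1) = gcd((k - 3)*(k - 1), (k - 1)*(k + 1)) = k - 1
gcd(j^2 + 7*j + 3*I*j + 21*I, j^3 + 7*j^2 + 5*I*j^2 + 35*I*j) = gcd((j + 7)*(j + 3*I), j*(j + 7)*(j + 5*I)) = j + 7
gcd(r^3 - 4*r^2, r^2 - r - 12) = r - 4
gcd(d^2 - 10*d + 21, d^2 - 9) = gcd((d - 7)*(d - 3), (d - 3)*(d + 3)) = d - 3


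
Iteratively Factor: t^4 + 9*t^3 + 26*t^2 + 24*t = (t + 3)*(t^3 + 6*t^2 + 8*t) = (t + 2)*(t + 3)*(t^2 + 4*t) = (t + 2)*(t + 3)*(t + 4)*(t)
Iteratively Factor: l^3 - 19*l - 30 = (l + 3)*(l^2 - 3*l - 10) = (l + 2)*(l + 3)*(l - 5)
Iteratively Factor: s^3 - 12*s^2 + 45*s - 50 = (s - 5)*(s^2 - 7*s + 10) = (s - 5)^2*(s - 2)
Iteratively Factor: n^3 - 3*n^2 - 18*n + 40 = (n - 2)*(n^2 - n - 20) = (n - 5)*(n - 2)*(n + 4)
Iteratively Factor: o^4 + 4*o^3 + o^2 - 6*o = (o - 1)*(o^3 + 5*o^2 + 6*o) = (o - 1)*(o + 3)*(o^2 + 2*o) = (o - 1)*(o + 2)*(o + 3)*(o)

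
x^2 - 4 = (x - 2)*(x + 2)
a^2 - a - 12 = (a - 4)*(a + 3)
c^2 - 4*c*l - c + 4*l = (c - 1)*(c - 4*l)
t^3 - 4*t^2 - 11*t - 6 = (t - 6)*(t + 1)^2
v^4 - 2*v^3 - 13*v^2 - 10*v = v*(v - 5)*(v + 1)*(v + 2)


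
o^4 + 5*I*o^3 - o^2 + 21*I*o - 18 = (o - 2*I)*(o + I)*(o + 3*I)^2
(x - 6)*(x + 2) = x^2 - 4*x - 12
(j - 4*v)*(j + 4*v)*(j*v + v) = j^3*v + j^2*v - 16*j*v^3 - 16*v^3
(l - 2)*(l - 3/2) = l^2 - 7*l/2 + 3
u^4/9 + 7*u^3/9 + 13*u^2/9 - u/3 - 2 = (u/3 + 1)^2*(u - 1)*(u + 2)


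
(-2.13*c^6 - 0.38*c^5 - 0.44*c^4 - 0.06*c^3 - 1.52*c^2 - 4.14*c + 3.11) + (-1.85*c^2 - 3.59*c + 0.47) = -2.13*c^6 - 0.38*c^5 - 0.44*c^4 - 0.06*c^3 - 3.37*c^2 - 7.73*c + 3.58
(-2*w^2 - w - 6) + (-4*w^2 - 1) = -6*w^2 - w - 7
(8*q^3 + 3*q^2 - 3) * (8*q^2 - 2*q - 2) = 64*q^5 + 8*q^4 - 22*q^3 - 30*q^2 + 6*q + 6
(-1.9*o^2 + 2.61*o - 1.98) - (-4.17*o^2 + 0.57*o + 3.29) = 2.27*o^2 + 2.04*o - 5.27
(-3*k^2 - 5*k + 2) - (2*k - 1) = -3*k^2 - 7*k + 3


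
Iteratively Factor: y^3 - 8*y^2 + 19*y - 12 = (y - 3)*(y^2 - 5*y + 4) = (y - 3)*(y - 1)*(y - 4)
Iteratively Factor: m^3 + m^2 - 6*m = (m - 2)*(m^2 + 3*m) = m*(m - 2)*(m + 3)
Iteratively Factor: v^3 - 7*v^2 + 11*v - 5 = (v - 1)*(v^2 - 6*v + 5) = (v - 1)^2*(v - 5)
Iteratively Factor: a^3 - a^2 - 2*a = (a - 2)*(a^2 + a) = (a - 2)*(a + 1)*(a)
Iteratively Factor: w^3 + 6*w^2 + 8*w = (w + 4)*(w^2 + 2*w) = w*(w + 4)*(w + 2)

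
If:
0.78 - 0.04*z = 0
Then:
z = 19.50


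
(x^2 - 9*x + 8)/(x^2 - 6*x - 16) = (x - 1)/(x + 2)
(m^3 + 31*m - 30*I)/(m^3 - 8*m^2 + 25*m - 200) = (m^3 + 31*m - 30*I)/(m^3 - 8*m^2 + 25*m - 200)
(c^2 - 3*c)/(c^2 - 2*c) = (c - 3)/(c - 2)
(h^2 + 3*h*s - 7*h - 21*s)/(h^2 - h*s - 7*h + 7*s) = (-h - 3*s)/(-h + s)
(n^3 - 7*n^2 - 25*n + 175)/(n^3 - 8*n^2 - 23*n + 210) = (n - 5)/(n - 6)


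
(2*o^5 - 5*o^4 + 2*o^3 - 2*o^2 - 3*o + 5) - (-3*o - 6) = 2*o^5 - 5*o^4 + 2*o^3 - 2*o^2 + 11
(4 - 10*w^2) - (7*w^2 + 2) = 2 - 17*w^2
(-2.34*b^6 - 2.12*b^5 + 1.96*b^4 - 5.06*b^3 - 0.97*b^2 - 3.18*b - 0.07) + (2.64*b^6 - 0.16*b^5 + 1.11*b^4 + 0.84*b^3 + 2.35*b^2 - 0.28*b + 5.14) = 0.3*b^6 - 2.28*b^5 + 3.07*b^4 - 4.22*b^3 + 1.38*b^2 - 3.46*b + 5.07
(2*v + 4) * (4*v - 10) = 8*v^2 - 4*v - 40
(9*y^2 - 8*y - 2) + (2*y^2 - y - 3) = 11*y^2 - 9*y - 5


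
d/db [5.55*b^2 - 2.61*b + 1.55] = 11.1*b - 2.61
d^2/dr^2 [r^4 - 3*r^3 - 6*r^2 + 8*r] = 12*r^2 - 18*r - 12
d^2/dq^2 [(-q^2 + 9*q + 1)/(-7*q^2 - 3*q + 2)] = 2*(-462*q^3 - 105*q^2 - 441*q - 73)/(343*q^6 + 441*q^5 - 105*q^4 - 225*q^3 + 30*q^2 + 36*q - 8)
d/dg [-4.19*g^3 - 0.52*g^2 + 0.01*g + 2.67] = -12.57*g^2 - 1.04*g + 0.01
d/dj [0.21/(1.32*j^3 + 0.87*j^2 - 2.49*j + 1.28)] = (-0.8316*j^2 - 0.3654*j + 0.5229)/(1.32*j^3 + 0.87*j^2 - 2.49*j + 1.28)^2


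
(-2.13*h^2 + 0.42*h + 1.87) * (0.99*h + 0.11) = -2.1087*h^3 + 0.1815*h^2 + 1.8975*h + 0.2057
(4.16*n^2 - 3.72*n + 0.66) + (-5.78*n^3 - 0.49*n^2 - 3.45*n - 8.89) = -5.78*n^3 + 3.67*n^2 - 7.17*n - 8.23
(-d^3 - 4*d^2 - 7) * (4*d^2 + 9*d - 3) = -4*d^5 - 25*d^4 - 33*d^3 - 16*d^2 - 63*d + 21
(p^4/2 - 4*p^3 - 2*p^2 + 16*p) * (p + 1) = p^5/2 - 7*p^4/2 - 6*p^3 + 14*p^2 + 16*p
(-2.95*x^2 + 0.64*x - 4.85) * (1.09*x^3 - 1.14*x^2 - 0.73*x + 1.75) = -3.2155*x^5 + 4.0606*x^4 - 3.8626*x^3 - 0.100700000000002*x^2 + 4.6605*x - 8.4875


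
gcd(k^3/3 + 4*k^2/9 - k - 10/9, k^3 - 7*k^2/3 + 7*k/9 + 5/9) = k - 5/3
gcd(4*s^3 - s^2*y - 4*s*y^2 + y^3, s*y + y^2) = s + y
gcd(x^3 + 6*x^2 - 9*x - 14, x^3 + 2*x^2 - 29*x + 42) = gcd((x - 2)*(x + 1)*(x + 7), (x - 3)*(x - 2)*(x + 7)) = x^2 + 5*x - 14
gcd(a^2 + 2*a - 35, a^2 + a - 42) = a + 7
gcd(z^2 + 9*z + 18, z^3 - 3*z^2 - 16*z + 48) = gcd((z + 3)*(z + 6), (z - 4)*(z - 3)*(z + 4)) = 1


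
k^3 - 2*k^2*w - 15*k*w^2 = k*(k - 5*w)*(k + 3*w)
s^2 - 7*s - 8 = (s - 8)*(s + 1)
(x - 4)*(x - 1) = x^2 - 5*x + 4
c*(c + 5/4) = c^2 + 5*c/4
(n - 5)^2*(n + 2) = n^3 - 8*n^2 + 5*n + 50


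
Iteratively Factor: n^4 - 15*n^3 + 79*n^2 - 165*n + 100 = (n - 5)*(n^3 - 10*n^2 + 29*n - 20) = (n - 5)*(n - 1)*(n^2 - 9*n + 20) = (n - 5)^2*(n - 1)*(n - 4)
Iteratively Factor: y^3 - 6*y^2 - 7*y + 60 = (y - 4)*(y^2 - 2*y - 15) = (y - 4)*(y + 3)*(y - 5)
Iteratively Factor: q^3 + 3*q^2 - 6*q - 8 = (q + 4)*(q^2 - q - 2) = (q - 2)*(q + 4)*(q + 1)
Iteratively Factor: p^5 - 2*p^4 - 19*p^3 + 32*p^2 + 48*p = (p + 1)*(p^4 - 3*p^3 - 16*p^2 + 48*p) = p*(p + 1)*(p^3 - 3*p^2 - 16*p + 48) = p*(p + 1)*(p + 4)*(p^2 - 7*p + 12) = p*(p - 4)*(p + 1)*(p + 4)*(p - 3)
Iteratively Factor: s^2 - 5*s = (s)*(s - 5)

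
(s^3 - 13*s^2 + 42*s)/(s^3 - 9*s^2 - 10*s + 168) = s/(s + 4)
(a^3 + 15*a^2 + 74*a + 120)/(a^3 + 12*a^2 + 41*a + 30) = (a + 4)/(a + 1)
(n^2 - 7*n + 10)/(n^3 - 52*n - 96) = (-n^2 + 7*n - 10)/(-n^3 + 52*n + 96)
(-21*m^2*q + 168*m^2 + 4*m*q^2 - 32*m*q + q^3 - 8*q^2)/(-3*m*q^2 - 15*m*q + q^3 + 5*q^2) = (7*m*q - 56*m + q^2 - 8*q)/(q*(q + 5))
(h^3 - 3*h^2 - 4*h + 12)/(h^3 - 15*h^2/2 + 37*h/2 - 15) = 2*(h + 2)/(2*h - 5)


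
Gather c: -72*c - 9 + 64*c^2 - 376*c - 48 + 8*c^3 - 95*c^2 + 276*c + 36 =8*c^3 - 31*c^2 - 172*c - 21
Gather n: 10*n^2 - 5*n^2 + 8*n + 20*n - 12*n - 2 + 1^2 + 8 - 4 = 5*n^2 + 16*n + 3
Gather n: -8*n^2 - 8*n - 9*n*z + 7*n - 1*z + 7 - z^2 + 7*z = -8*n^2 + n*(-9*z - 1) - z^2 + 6*z + 7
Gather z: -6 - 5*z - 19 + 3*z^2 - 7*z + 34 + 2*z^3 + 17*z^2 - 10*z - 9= 2*z^3 + 20*z^2 - 22*z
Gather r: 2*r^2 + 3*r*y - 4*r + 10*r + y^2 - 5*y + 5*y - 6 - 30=2*r^2 + r*(3*y + 6) + y^2 - 36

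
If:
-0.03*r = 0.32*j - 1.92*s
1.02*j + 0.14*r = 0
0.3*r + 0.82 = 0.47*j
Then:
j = 0.31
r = -2.25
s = 0.02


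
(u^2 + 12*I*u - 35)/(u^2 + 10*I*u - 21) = (u + 5*I)/(u + 3*I)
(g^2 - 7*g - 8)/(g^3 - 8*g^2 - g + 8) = 1/(g - 1)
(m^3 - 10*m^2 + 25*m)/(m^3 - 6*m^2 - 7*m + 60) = m*(m - 5)/(m^2 - m - 12)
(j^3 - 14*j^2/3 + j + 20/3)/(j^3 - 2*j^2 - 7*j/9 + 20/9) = 3*(j - 4)/(3*j - 4)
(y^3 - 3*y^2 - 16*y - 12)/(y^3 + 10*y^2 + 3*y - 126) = (y^3 - 3*y^2 - 16*y - 12)/(y^3 + 10*y^2 + 3*y - 126)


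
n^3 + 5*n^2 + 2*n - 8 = (n - 1)*(n + 2)*(n + 4)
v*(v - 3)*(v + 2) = v^3 - v^2 - 6*v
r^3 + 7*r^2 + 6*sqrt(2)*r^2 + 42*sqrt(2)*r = r*(r + 7)*(r + 6*sqrt(2))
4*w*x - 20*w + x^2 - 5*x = (4*w + x)*(x - 5)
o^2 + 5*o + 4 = (o + 1)*(o + 4)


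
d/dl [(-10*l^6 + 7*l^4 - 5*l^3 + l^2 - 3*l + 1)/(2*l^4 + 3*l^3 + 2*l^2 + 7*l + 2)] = (-40*l^9 - 90*l^8 - 80*l^7 - 319*l^6 - 96*l^5 + 152*l^4 - 4*l^3 - 26*l^2 - 13)/(4*l^8 + 12*l^7 + 17*l^6 + 40*l^5 + 54*l^4 + 40*l^3 + 57*l^2 + 28*l + 4)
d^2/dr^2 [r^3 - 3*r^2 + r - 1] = 6*r - 6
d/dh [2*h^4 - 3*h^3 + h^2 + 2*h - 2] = 8*h^3 - 9*h^2 + 2*h + 2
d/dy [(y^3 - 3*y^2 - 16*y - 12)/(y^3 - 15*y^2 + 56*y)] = 12*(-y^4 + 12*y^3 - 31*y^2 - 30*y + 56)/(y^2*(y^4 - 30*y^3 + 337*y^2 - 1680*y + 3136))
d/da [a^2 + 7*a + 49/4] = 2*a + 7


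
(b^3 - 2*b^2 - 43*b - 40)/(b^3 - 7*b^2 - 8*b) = (b + 5)/b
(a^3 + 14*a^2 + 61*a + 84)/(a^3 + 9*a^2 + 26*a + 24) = (a + 7)/(a + 2)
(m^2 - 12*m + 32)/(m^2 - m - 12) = (m - 8)/(m + 3)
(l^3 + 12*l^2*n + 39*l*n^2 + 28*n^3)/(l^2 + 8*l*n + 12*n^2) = (l^3 + 12*l^2*n + 39*l*n^2 + 28*n^3)/(l^2 + 8*l*n + 12*n^2)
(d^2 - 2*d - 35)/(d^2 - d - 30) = (d - 7)/(d - 6)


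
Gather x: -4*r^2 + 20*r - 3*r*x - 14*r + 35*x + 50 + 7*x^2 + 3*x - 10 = -4*r^2 + 6*r + 7*x^2 + x*(38 - 3*r) + 40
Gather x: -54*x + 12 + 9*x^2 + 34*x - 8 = 9*x^2 - 20*x + 4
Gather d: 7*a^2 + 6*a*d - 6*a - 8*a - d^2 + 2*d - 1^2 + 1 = 7*a^2 - 14*a - d^2 + d*(6*a + 2)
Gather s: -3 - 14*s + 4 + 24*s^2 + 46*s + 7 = 24*s^2 + 32*s + 8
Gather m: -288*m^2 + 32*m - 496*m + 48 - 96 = -288*m^2 - 464*m - 48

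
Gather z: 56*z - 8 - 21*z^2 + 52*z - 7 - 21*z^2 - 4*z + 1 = -42*z^2 + 104*z - 14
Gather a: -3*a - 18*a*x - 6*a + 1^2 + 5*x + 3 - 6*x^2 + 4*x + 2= a*(-18*x - 9) - 6*x^2 + 9*x + 6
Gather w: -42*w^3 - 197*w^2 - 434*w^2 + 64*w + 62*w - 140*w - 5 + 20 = -42*w^3 - 631*w^2 - 14*w + 15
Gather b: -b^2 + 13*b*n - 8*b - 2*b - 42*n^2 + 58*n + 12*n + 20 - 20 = -b^2 + b*(13*n - 10) - 42*n^2 + 70*n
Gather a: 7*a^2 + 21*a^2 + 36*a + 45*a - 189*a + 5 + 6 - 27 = 28*a^2 - 108*a - 16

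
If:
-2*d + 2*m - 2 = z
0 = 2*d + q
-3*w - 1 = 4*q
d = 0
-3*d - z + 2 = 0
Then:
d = 0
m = 2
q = 0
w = -1/3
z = 2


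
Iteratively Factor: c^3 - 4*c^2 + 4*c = (c - 2)*(c^2 - 2*c) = (c - 2)^2*(c)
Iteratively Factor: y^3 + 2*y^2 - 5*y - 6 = (y - 2)*(y^2 + 4*y + 3) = (y - 2)*(y + 1)*(y + 3)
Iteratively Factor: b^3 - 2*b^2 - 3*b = (b + 1)*(b^2 - 3*b) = b*(b + 1)*(b - 3)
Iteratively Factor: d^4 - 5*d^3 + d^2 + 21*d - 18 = (d - 3)*(d^3 - 2*d^2 - 5*d + 6) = (d - 3)^2*(d^2 + d - 2) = (d - 3)^2*(d + 2)*(d - 1)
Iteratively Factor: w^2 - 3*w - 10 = (w + 2)*(w - 5)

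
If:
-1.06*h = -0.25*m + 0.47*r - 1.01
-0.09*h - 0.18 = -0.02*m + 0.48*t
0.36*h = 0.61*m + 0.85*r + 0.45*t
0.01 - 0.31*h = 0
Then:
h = 0.03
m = -1.46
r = 1.30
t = -0.44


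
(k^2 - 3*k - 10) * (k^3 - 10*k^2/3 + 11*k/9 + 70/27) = k^5 - 19*k^4/3 + 11*k^3/9 + 871*k^2/27 - 20*k - 700/27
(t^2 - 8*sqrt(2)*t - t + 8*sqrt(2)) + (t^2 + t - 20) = 2*t^2 - 8*sqrt(2)*t - 20 + 8*sqrt(2)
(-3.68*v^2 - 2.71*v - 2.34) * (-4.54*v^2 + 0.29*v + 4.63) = 16.7072*v^4 + 11.2362*v^3 - 7.2007*v^2 - 13.2259*v - 10.8342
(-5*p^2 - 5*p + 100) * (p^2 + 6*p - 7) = -5*p^4 - 35*p^3 + 105*p^2 + 635*p - 700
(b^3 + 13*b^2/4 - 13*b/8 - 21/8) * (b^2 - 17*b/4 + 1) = b^5 - b^4 - 231*b^3/16 + 241*b^2/32 + 305*b/32 - 21/8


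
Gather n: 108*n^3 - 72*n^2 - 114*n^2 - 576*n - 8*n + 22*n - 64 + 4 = 108*n^3 - 186*n^2 - 562*n - 60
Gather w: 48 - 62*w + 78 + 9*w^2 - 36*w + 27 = 9*w^2 - 98*w + 153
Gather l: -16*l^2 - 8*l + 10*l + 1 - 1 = -16*l^2 + 2*l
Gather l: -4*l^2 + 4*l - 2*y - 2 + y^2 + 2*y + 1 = -4*l^2 + 4*l + y^2 - 1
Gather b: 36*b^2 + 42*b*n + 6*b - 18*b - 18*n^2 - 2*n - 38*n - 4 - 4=36*b^2 + b*(42*n - 12) - 18*n^2 - 40*n - 8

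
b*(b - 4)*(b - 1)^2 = b^4 - 6*b^3 + 9*b^2 - 4*b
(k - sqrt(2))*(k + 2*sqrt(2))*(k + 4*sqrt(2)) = k^3 + 5*sqrt(2)*k^2 + 4*k - 16*sqrt(2)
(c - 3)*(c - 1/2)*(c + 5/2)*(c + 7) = c^4 + 6*c^3 - 57*c^2/4 - 47*c + 105/4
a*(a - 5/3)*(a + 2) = a^3 + a^2/3 - 10*a/3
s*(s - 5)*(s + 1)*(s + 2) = s^4 - 2*s^3 - 13*s^2 - 10*s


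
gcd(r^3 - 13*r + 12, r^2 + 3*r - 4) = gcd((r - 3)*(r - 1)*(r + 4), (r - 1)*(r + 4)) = r^2 + 3*r - 4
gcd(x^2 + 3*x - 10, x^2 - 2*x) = x - 2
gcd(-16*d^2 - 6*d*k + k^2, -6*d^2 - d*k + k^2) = 2*d + k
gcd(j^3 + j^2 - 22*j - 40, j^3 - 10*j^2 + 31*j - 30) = j - 5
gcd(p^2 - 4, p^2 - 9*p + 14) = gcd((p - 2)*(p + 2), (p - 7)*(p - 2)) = p - 2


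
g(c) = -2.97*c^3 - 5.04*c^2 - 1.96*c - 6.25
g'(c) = -8.91*c^2 - 10.08*c - 1.96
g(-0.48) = -6.14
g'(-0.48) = 0.83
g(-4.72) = 203.03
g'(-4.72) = -152.88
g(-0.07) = -6.14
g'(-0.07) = -1.30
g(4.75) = -447.58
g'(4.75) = -250.87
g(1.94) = -50.71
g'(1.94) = -55.05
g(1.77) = -41.98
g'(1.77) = -47.72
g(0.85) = -13.38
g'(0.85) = -16.97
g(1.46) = -29.10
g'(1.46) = -35.67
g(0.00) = -6.25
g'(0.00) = -1.96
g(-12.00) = 4423.67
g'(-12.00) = -1164.04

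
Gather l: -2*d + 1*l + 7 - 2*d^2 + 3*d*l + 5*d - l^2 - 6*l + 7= -2*d^2 + 3*d - l^2 + l*(3*d - 5) + 14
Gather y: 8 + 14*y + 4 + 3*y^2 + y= 3*y^2 + 15*y + 12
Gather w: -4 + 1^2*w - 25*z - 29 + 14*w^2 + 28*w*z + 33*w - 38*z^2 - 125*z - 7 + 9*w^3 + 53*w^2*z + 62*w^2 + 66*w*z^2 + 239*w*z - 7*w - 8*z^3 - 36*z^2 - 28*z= 9*w^3 + w^2*(53*z + 76) + w*(66*z^2 + 267*z + 27) - 8*z^3 - 74*z^2 - 178*z - 40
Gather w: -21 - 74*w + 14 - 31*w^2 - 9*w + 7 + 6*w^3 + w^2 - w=6*w^3 - 30*w^2 - 84*w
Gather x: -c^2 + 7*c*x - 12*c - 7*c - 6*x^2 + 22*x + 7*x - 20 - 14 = -c^2 - 19*c - 6*x^2 + x*(7*c + 29) - 34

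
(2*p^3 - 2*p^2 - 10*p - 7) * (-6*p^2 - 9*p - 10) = -12*p^5 - 6*p^4 + 58*p^3 + 152*p^2 + 163*p + 70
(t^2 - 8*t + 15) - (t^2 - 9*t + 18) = t - 3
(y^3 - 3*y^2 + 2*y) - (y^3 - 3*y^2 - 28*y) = 30*y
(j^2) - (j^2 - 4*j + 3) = 4*j - 3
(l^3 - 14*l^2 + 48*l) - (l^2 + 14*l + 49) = l^3 - 15*l^2 + 34*l - 49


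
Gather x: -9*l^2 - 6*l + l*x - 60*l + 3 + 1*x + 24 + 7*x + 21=-9*l^2 - 66*l + x*(l + 8) + 48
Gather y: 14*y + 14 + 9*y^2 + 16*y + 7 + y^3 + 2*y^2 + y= y^3 + 11*y^2 + 31*y + 21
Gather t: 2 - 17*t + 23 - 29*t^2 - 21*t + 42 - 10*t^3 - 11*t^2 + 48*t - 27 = -10*t^3 - 40*t^2 + 10*t + 40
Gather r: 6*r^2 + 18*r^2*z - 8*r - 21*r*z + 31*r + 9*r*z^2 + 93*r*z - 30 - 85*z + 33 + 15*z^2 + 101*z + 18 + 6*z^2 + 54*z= r^2*(18*z + 6) + r*(9*z^2 + 72*z + 23) + 21*z^2 + 70*z + 21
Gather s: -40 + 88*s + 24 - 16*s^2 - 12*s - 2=-16*s^2 + 76*s - 18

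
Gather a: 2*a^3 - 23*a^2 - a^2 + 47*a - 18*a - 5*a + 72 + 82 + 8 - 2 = 2*a^3 - 24*a^2 + 24*a + 160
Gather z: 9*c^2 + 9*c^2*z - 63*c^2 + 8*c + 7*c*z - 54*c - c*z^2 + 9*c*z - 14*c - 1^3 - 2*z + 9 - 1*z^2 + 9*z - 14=-54*c^2 - 60*c + z^2*(-c - 1) + z*(9*c^2 + 16*c + 7) - 6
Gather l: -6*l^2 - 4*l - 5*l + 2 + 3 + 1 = -6*l^2 - 9*l + 6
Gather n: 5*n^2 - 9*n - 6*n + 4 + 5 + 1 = 5*n^2 - 15*n + 10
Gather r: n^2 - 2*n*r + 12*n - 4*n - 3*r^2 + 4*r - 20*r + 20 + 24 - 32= n^2 + 8*n - 3*r^2 + r*(-2*n - 16) + 12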